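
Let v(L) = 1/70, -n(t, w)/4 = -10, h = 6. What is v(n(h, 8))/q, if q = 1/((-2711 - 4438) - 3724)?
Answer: -10873/70 ≈ -155.33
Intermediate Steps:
n(t, w) = 40 (n(t, w) = -4*(-10) = 40)
v(L) = 1/70
q = -1/10873 (q = 1/(-7149 - 3724) = 1/(-10873) = -1/10873 ≈ -9.1971e-5)
v(n(h, 8))/q = 1/(70*(-1/10873)) = (1/70)*(-10873) = -10873/70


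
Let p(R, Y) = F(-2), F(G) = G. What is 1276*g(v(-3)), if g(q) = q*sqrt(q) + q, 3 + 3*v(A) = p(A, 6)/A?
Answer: -8932/9 - 8932*I*sqrt(7)/27 ≈ -992.44 - 875.25*I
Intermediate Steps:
p(R, Y) = -2
v(A) = -1 - 2/(3*A) (v(A) = -1 + (-2/A)/3 = -1 - 2/(3*A))
g(q) = q + q**(3/2) (g(q) = q**(3/2) + q = q + q**(3/2))
1276*g(v(-3)) = 1276*((-2/3 - 1*(-3))/(-3) + ((-2/3 - 1*(-3))/(-3))**(3/2)) = 1276*(-(-2/3 + 3)/3 + (-(-2/3 + 3)/3)**(3/2)) = 1276*(-1/3*7/3 + (-1/3*7/3)**(3/2)) = 1276*(-7/9 + (-7/9)**(3/2)) = 1276*(-7/9 - 7*I*sqrt(7)/27) = -8932/9 - 8932*I*sqrt(7)/27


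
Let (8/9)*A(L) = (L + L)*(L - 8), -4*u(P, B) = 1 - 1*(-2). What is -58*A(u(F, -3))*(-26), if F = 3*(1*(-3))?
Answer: 356265/16 ≈ 22267.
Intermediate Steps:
F = -9 (F = 3*(-3) = -9)
u(P, B) = -¾ (u(P, B) = -(1 - 1*(-2))/4 = -(1 + 2)/4 = -¼*3 = -¾)
A(L) = 9*L*(-8 + L)/4 (A(L) = 9*((L + L)*(L - 8))/8 = 9*((2*L)*(-8 + L))/8 = 9*(2*L*(-8 + L))/8 = 9*L*(-8 + L)/4)
-58*A(u(F, -3))*(-26) = -261*(-3)*(-8 - ¾)/(2*4)*(-26) = -261*(-3)*(-35)/(2*4*4)*(-26) = -58*945/64*(-26) = -27405/32*(-26) = 356265/16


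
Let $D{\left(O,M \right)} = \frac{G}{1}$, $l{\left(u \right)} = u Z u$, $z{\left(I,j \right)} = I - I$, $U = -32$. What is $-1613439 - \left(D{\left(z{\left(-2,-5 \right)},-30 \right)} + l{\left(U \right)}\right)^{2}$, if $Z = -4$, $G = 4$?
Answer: $-18357903$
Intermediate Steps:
$z{\left(I,j \right)} = 0$
$l{\left(u \right)} = - 4 u^{2}$ ($l{\left(u \right)} = u \left(-4\right) u = - 4 u u = - 4 u^{2}$)
$D{\left(O,M \right)} = 4$ ($D{\left(O,M \right)} = \frac{4}{1} = 4 \cdot 1 = 4$)
$-1613439 - \left(D{\left(z{\left(-2,-5 \right)},-30 \right)} + l{\left(U \right)}\right)^{2} = -1613439 - \left(4 - 4 \left(-32\right)^{2}\right)^{2} = -1613439 - \left(4 - 4096\right)^{2} = -1613439 - \left(-4092\right)^{2} = -1613439 - 16744464 = -18357903$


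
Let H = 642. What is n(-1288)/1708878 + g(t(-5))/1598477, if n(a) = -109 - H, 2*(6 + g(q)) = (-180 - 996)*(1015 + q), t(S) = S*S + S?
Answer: -1041199682735/2731602178806 ≈ -0.38117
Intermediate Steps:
t(S) = S + S² (t(S) = S² + S = S + S²)
g(q) = -596826 - 588*q (g(q) = -6 + ((-180 - 996)*(1015 + q))/2 = -6 + (-1176*(1015 + q))/2 = -6 + (-1193640 - 1176*q)/2 = -6 + (-596820 - 588*q) = -596826 - 588*q)
n(a) = -751 (n(a) = -109 - 1*642 = -109 - 642 = -751)
n(-1288)/1708878 + g(t(-5))/1598477 = -751/1708878 + (-596826 - (-2940)*(1 - 5))/1598477 = -751*1/1708878 + (-596826 - (-2940)*(-4))*(1/1598477) = -751/1708878 + (-596826 - 588*20)*(1/1598477) = -751/1708878 + (-596826 - 11760)*(1/1598477) = -751/1708878 - 608586*1/1598477 = -751/1708878 - 608586/1598477 = -1041199682735/2731602178806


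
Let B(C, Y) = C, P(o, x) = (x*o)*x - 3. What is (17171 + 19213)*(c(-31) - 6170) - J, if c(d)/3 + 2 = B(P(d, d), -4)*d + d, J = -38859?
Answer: 100586262891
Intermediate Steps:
P(o, x) = -3 + o*x**2 (P(o, x) = (o*x)*x - 3 = o*x**2 - 3 = -3 + o*x**2)
c(d) = -6 + 3*d + 3*d*(-3 + d**3) (c(d) = -6 + 3*((-3 + d*d**2)*d + d) = -6 + 3*((-3 + d**3)*d + d) = -6 + 3*(d*(-3 + d**3) + d) = -6 + 3*(d + d*(-3 + d**3)) = -6 + (3*d + 3*d*(-3 + d**3)) = -6 + 3*d + 3*d*(-3 + d**3))
(17171 + 19213)*(c(-31) - 6170) - J = (17171 + 19213)*((-6 - 6*(-31) + 3*(-31)**4) - 6170) - 1*(-38859) = 36384*((-6 + 186 + 3*923521) - 6170) + 38859 = 36384*((-6 + 186 + 2770563) - 6170) + 38859 = 36384*(2770743 - 6170) + 38859 = 36384*2764573 + 38859 = 100586224032 + 38859 = 100586262891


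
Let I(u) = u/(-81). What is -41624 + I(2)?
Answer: -3371546/81 ≈ -41624.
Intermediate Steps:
I(u) = -u/81 (I(u) = u*(-1/81) = -u/81)
-41624 + I(2) = -41624 - 1/81*2 = -41624 - 2/81 = -3371546/81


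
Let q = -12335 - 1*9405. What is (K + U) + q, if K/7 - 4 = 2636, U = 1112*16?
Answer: 14532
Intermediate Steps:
U = 17792
K = 18480 (K = 28 + 7*2636 = 28 + 18452 = 18480)
q = -21740 (q = -12335 - 9405 = -21740)
(K + U) + q = (18480 + 17792) - 21740 = 36272 - 21740 = 14532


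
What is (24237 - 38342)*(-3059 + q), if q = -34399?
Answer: 528345090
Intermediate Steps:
(24237 - 38342)*(-3059 + q) = (24237 - 38342)*(-3059 - 34399) = -14105*(-37458) = 528345090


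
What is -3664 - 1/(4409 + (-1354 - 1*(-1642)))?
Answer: -17209809/4697 ≈ -3664.0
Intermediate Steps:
-3664 - 1/(4409 + (-1354 - 1*(-1642))) = -3664 - 1/(4409 + (-1354 + 1642)) = -3664 - 1/(4409 + 288) = -3664 - 1/4697 = -17209809/4697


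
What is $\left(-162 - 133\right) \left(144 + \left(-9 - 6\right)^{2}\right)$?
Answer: $-108855$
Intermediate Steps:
$\left(-162 - 133\right) \left(144 + \left(-9 - 6\right)^{2}\right) = - 295 \left(144 + \left(-15\right)^{2}\right) = - 295 \left(144 + 225\right) = \left(-295\right) 369 = -108855$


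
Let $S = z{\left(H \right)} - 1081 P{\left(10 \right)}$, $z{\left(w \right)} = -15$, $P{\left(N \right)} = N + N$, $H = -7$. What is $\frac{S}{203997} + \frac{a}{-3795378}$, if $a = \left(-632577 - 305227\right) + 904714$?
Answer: $- \frac{12560457050}{129040954311} \approx -0.097337$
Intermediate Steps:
$P{\left(N \right)} = 2 N$
$a = -33090$ ($a = -937804 + 904714 = -33090$)
$S = -21635$ ($S = -15 - 1081 \cdot 2 \cdot 10 = -15 - 21620 = -21635$)
$\frac{S}{203997} + \frac{a}{-3795378} = - \frac{21635}{203997} - \frac{33090}{-3795378} = \left(-21635\right) \frac{1}{203997} - - \frac{5515}{632563} = - \frac{21635}{203997} + \frac{5515}{632563} = - \frac{12560457050}{129040954311}$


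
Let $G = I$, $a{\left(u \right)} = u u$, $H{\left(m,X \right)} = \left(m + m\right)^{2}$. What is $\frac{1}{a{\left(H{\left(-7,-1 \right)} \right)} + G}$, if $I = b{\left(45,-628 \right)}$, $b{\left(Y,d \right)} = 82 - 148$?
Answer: $\frac{1}{38350} \approx 2.6076 \cdot 10^{-5}$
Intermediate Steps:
$H{\left(m,X \right)} = 4 m^{2}$ ($H{\left(m,X \right)} = \left(2 m\right)^{2} = 4 m^{2}$)
$b{\left(Y,d \right)} = -66$
$a{\left(u \right)} = u^{2}$
$I = -66$
$G = -66$
$\frac{1}{a{\left(H{\left(-7,-1 \right)} \right)} + G} = \frac{1}{\left(4 \left(-7\right)^{2}\right)^{2} - 66} = \frac{1}{\left(4 \cdot 49\right)^{2} - 66} = \frac{1}{196^{2} - 66} = \frac{1}{38416 - 66} = \frac{1}{38350}$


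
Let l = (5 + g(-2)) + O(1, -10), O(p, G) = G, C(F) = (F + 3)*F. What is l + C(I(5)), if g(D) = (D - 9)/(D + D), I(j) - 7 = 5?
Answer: 711/4 ≈ 177.75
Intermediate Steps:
I(j) = 12 (I(j) = 7 + 5 = 12)
C(F) = F*(3 + F) (C(F) = (3 + F)*F = F*(3 + F))
g(D) = (-9 + D)/(2*D) (g(D) = (-9 + D)/((2*D)) = (-9 + D)*(1/(2*D)) = (-9 + D)/(2*D))
l = -9/4 (l = (5 + (1/2)*(-9 - 2)/(-2)) - 10 = (5 + (1/2)*(-1/2)*(-11)) - 10 = (5 + 11/4) - 10 = 31/4 - 10 = -9/4 ≈ -2.2500)
l + C(I(5)) = -9/4 + 12*(3 + 12) = -9/4 + 12*15 = -9/4 + 180 = 711/4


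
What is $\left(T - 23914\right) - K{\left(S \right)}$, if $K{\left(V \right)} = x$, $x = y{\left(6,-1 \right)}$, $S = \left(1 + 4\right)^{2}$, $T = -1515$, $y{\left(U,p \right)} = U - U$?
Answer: $-25429$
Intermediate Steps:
$y{\left(U,p \right)} = 0$
$S = 25$ ($S = 5^{2} = 25$)
$x = 0$
$K{\left(V \right)} = 0$
$\left(T - 23914\right) - K{\left(S \right)} = \left(-1515 - 23914\right) - 0 = -25429 + 0 = -25429$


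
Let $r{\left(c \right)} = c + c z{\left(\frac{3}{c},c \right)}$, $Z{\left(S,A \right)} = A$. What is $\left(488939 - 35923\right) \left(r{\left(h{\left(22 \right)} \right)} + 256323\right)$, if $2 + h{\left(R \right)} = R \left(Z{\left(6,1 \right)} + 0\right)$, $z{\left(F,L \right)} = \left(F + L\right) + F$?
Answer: $116311404984$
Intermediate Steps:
$z{\left(F,L \right)} = L + 2 F$
$h{\left(R \right)} = -2 + R$ ($h{\left(R \right)} = -2 + R \left(1 + 0\right) = -2 + R 1 = -2 + R$)
$r{\left(c \right)} = c + c \left(c + \frac{6}{c}\right)$ ($r{\left(c \right)} = c + c \left(c + 2 \frac{3}{c}\right) = c + c \left(c + \frac{6}{c}\right)$)
$\left(488939 - 35923\right) \left(r{\left(h{\left(22 \right)} \right)} + 256323\right) = \left(488939 - 35923\right) \left(\left(6 + \left(-2 + 22\right) + \left(-2 + 22\right)^{2}\right) + 256323\right) = 453016 \left(\left(6 + 20 + 20^{2}\right) + 256323\right) = 453016 \left(\left(6 + 20 + 400\right) + 256323\right) = 453016 \left(426 + 256323\right) = 453016 \cdot 256749 = 116311404984$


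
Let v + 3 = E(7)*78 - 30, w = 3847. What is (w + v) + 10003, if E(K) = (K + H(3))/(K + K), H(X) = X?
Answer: 97109/7 ≈ 13873.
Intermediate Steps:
E(K) = (3 + K)/(2*K) (E(K) = (K + 3)/(K + K) = (3 + K)/((2*K)) = (3 + K)*(1/(2*K)) = (3 + K)/(2*K))
v = 159/7 (v = -3 + (((½)*(3 + 7)/7)*78 - 30) = -3 + (((½)*(⅐)*10)*78 - 30) = -3 + ((5/7)*78 - 30) = -3 + (390/7 - 30) = -3 + 180/7 = 159/7 ≈ 22.714)
(w + v) + 10003 = (3847 + 159/7) + 10003 = 27088/7 + 10003 = 97109/7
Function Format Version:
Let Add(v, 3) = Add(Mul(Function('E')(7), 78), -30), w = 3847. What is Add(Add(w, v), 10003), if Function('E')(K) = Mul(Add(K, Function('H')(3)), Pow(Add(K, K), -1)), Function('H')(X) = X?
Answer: Rational(97109, 7) ≈ 13873.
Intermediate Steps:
Function('E')(K) = Mul(Rational(1, 2), Pow(K, -1), Add(3, K)) (Function('E')(K) = Mul(Add(K, 3), Pow(Add(K, K), -1)) = Mul(Add(3, K), Pow(Mul(2, K), -1)) = Mul(Add(3, K), Mul(Rational(1, 2), Pow(K, -1))) = Mul(Rational(1, 2), Pow(K, -1), Add(3, K)))
v = Rational(159, 7) (v = Add(-3, Add(Mul(Mul(Rational(1, 2), Pow(7, -1), Add(3, 7)), 78), -30)) = Add(-3, Add(Mul(Mul(Rational(1, 2), Rational(1, 7), 10), 78), -30)) = Add(-3, Add(Mul(Rational(5, 7), 78), -30)) = Add(-3, Add(Rational(390, 7), -30)) = Add(-3, Rational(180, 7)) = Rational(159, 7) ≈ 22.714)
Add(Add(w, v), 10003) = Add(Add(3847, Rational(159, 7)), 10003) = Add(Rational(27088, 7), 10003) = Rational(97109, 7)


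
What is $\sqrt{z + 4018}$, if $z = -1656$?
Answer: $\sqrt{2362} \approx 48.6$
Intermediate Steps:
$\sqrt{z + 4018} = \sqrt{-1656 + 4018} = \sqrt{2362}$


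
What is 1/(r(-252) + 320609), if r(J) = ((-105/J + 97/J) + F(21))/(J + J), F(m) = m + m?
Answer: 3969/1272496790 ≈ 3.1191e-6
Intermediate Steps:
F(m) = 2*m
r(J) = (42 - 8/J)/(2*J) (r(J) = ((-105/J + 97/J) + 2*21)/(J + J) = (-8/J + 42)/((2*J)) = (42 - 8/J)*(1/(2*J)) = (42 - 8/J)/(2*J))
1/(r(-252) + 320609) = 1/((-4 + 21*(-252))/(-252)² + 320609) = 1/((-4 - 5292)/63504 + 320609) = 1/((1/63504)*(-5296) + 320609) = 1/(-331/3969 + 320609) = 1/(1272496790/3969) = 3969/1272496790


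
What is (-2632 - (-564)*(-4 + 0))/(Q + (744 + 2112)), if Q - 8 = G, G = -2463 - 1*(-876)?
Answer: -4888/1277 ≈ -3.8277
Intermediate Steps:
G = -1587 (G = -2463 + 876 = -1587)
Q = -1579 (Q = 8 - 1587 = -1579)
(-2632 - (-564)*(-4 + 0))/(Q + (744 + 2112)) = (-2632 - (-564)*(-4 + 0))/(-1579 + (744 + 2112)) = (-2632 - (-564)*(-4))/(-1579 + 2856) = (-2632 - 141*16)/1277 = (-2632 - 2256)*(1/1277) = -4888*1/1277 = -4888/1277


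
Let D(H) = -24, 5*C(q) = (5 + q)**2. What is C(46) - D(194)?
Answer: 2721/5 ≈ 544.20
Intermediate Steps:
C(q) = (5 + q)**2/5
C(46) - D(194) = (5 + 46)**2/5 - 1*(-24) = (1/5)*51**2 + 24 = (1/5)*2601 + 24 = 2601/5 + 24 = 2721/5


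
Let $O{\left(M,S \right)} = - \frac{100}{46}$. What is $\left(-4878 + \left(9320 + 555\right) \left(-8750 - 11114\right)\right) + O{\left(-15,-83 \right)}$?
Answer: $- \frac{4511723244}{23} \approx -1.9616 \cdot 10^{8}$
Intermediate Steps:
$O{\left(M,S \right)} = - \frac{50}{23}$ ($O{\left(M,S \right)} = \left(-100\right) \frac{1}{46} = - \frac{50}{23}$)
$\left(-4878 + \left(9320 + 555\right) \left(-8750 - 11114\right)\right) + O{\left(-15,-83 \right)} = \left(-4878 + \left(9320 + 555\right) \left(-8750 - 11114\right)\right) - \frac{50}{23} = \left(-4878 + 9875 \left(-19864\right)\right) - \frac{50}{23} = \left(-4878 - 196157000\right) - \frac{50}{23} = -196161878 - \frac{50}{23} = - \frac{4511723244}{23}$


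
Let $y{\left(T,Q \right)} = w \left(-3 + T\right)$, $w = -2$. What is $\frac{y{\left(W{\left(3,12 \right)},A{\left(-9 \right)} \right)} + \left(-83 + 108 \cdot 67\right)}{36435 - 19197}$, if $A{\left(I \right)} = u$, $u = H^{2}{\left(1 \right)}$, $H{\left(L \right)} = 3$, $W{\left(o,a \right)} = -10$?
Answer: $\frac{2393}{5746} \approx 0.41646$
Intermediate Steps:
$u = 9$ ($u = 3^{2} = 9$)
$A{\left(I \right)} = 9$
$y{\left(T,Q \right)} = 6 - 2 T$ ($y{\left(T,Q \right)} = - 2 \left(-3 + T\right) = 6 - 2 T$)
$\frac{y{\left(W{\left(3,12 \right)},A{\left(-9 \right)} \right)} + \left(-83 + 108 \cdot 67\right)}{36435 - 19197} = \frac{\left(6 - -20\right) + \left(-83 + 108 \cdot 67\right)}{36435 - 19197} = \frac{\left(6 + 20\right) + \left(-83 + 7236\right)}{17238} = \left(26 + 7153\right) \frac{1}{17238} = 7179 \cdot \frac{1}{17238} = \frac{2393}{5746}$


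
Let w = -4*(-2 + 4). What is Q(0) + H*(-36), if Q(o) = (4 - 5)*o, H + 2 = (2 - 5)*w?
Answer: -792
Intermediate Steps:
w = -8 (w = -4*2 = -8)
H = 22 (H = -2 + (2 - 5)*(-8) = -2 - 3*(-8) = -2 + 24 = 22)
Q(o) = -o
Q(0) + H*(-36) = -1*0 + 22*(-36) = 0 - 792 = -792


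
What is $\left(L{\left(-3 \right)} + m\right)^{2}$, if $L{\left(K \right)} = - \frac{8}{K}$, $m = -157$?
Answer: $\frac{214369}{9} \approx 23819.0$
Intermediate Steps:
$\left(L{\left(-3 \right)} + m\right)^{2} = \left(- \frac{8}{-3} - 157\right)^{2} = \left(\left(-8\right) \left(- \frac{1}{3}\right) - 157\right)^{2} = \left(\frac{8}{3} - 157\right)^{2} = \left(- \frac{463}{3}\right)^{2} = \frac{214369}{9}$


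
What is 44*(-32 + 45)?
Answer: 572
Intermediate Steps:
44*(-32 + 45) = 44*13 = 572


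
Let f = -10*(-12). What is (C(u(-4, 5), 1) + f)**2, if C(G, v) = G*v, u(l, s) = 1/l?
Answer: 229441/16 ≈ 14340.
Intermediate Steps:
f = 120
(C(u(-4, 5), 1) + f)**2 = (1/(-4) + 120)**2 = (-1/4*1 + 120)**2 = (-1/4 + 120)**2 = (479/4)**2 = 229441/16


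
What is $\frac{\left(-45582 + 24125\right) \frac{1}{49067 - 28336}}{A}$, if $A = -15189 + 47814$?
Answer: $- \frac{21457}{676348875} \approx -3.1725 \cdot 10^{-5}$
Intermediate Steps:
$A = 32625$
$\frac{\left(-45582 + 24125\right) \frac{1}{49067 - 28336}}{A} = \frac{\left(-45582 + 24125\right) \frac{1}{49067 - 28336}}{32625} = - \frac{21457}{20731} \cdot \frac{1}{32625} = \left(-21457\right) \frac{1}{20731} \cdot \frac{1}{32625} = \left(- \frac{21457}{20731}\right) \frac{1}{32625} = - \frac{21457}{676348875}$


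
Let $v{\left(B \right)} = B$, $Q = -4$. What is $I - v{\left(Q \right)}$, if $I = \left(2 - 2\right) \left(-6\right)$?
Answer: $4$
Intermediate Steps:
$I = 0$ ($I = 0 \left(-6\right) = 0$)
$I - v{\left(Q \right)} = 0 - -4 = 0 + 4 = 4$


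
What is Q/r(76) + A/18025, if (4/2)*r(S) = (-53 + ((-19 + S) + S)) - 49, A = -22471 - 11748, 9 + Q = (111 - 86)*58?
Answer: 50887261/558775 ≈ 91.069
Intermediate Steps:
Q = 1441 (Q = -9 + (111 - 86)*58 = -9 + 25*58 = -9 + 1450 = 1441)
A = -34219
r(S) = -121/2 + S (r(S) = ((-53 + ((-19 + S) + S)) - 49)/2 = ((-53 + (-19 + 2*S)) - 49)/2 = ((-72 + 2*S) - 49)/2 = (-121 + 2*S)/2 = -121/2 + S)
Q/r(76) + A/18025 = 1441/(-121/2 + 76) - 34219/18025 = 1441/(31/2) - 34219*1/18025 = 1441*(2/31) - 34219/18025 = 2882/31 - 34219/18025 = 50887261/558775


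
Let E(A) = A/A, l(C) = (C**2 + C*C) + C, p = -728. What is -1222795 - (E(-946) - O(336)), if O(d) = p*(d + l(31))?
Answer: -2889188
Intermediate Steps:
l(C) = C + 2*C**2 (l(C) = (C**2 + C**2) + C = 2*C**2 + C = C + 2*C**2)
E(A) = 1
O(d) = -1421784 - 728*d (O(d) = -728*(d + 31*(1 + 2*31)) = -728*(d + 31*(1 + 62)) = -728*(d + 31*63) = -728*(d + 1953) = -728*(1953 + d) = -1421784 - 728*d)
-1222795 - (E(-946) - O(336)) = -1222795 - (1 - (-1421784 - 728*336)) = -1222795 - (1 - (-1421784 - 244608)) = -1222795 - (1 - 1*(-1666392)) = -1222795 - (1 + 1666392) = -1222795 - 1*1666393 = -1222795 - 1666393 = -2889188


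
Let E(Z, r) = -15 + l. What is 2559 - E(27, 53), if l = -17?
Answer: 2591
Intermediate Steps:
E(Z, r) = -32 (E(Z, r) = -15 - 17 = -32)
2559 - E(27, 53) = 2559 - 1*(-32) = 2559 + 32 = 2591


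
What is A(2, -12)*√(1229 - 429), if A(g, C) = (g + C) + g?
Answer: -160*√2 ≈ -226.27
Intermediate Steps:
A(g, C) = C + 2*g (A(g, C) = (C + g) + g = C + 2*g)
A(2, -12)*√(1229 - 429) = (-12 + 2*2)*√(1229 - 429) = (-12 + 4)*√800 = -160*√2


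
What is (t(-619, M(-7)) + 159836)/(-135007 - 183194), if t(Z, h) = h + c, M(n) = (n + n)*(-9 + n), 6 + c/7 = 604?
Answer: -4006/7761 ≈ -0.51617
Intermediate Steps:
c = 4186 (c = -42 + 7*604 = -42 + 4228 = 4186)
M(n) = 2*n*(-9 + n) (M(n) = (2*n)*(-9 + n) = 2*n*(-9 + n))
t(Z, h) = 4186 + h (t(Z, h) = h + 4186 = 4186 + h)
(t(-619, M(-7)) + 159836)/(-135007 - 183194) = ((4186 + 2*(-7)*(-9 - 7)) + 159836)/(-135007 - 183194) = ((4186 + 2*(-7)*(-16)) + 159836)/(-318201) = ((4186 + 224) + 159836)*(-1/318201) = (4410 + 159836)*(-1/318201) = 164246*(-1/318201) = -4006/7761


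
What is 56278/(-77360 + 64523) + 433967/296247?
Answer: -3700451429/1267640913 ≈ -2.9192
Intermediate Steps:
56278/(-77360 + 64523) + 433967/296247 = 56278/(-12837) + 433967*(1/296247) = 56278*(-1/12837) + 433967/296247 = -56278/12837 + 433967/296247 = -3700451429/1267640913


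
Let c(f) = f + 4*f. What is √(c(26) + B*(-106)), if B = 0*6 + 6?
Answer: I*√506 ≈ 22.494*I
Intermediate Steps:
B = 6 (B = 0 + 6 = 6)
c(f) = 5*f
√(c(26) + B*(-106)) = √(5*26 + 6*(-106)) = √(130 - 636) = √(-506) = I*√506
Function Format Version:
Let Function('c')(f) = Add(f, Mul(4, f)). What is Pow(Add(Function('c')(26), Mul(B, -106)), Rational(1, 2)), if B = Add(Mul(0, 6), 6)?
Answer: Mul(I, Pow(506, Rational(1, 2))) ≈ Mul(22.494, I)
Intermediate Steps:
B = 6 (B = Add(0, 6) = 6)
Function('c')(f) = Mul(5, f)
Pow(Add(Function('c')(26), Mul(B, -106)), Rational(1, 2)) = Pow(Add(Mul(5, 26), Mul(6, -106)), Rational(1, 2)) = Pow(Add(130, -636), Rational(1, 2)) = Pow(-506, Rational(1, 2)) = Mul(I, Pow(506, Rational(1, 2)))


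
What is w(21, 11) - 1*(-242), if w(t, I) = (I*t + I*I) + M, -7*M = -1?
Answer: 4159/7 ≈ 594.14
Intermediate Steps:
M = ⅐ (M = -⅐*(-1) = ⅐ ≈ 0.14286)
w(t, I) = ⅐ + I² + I*t (w(t, I) = (I*t + I*I) + ⅐ = (I*t + I²) + ⅐ = (I² + I*t) + ⅐ = ⅐ + I² + I*t)
w(21, 11) - 1*(-242) = (⅐ + 11² + 11*21) - 1*(-242) = (⅐ + 121 + 231) + 242 = 2465/7 + 242 = 4159/7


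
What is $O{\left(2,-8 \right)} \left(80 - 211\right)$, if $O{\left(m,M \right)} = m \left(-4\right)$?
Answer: $1048$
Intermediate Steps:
$O{\left(m,M \right)} = - 4 m$
$O{\left(2,-8 \right)} \left(80 - 211\right) = \left(-4\right) 2 \left(80 - 211\right) = \left(-8\right) \left(-131\right) = 1048$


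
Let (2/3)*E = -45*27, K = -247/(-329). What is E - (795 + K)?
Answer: -1722809/658 ≈ -2618.3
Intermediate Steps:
K = 247/329 (K = -247*(-1/329) = 247/329 ≈ 0.75076)
E = -3645/2 (E = 3*(-45*27)/2 = (3/2)*(-1215) = -3645/2 ≈ -1822.5)
E - (795 + K) = -3645/2 - (795 + 247/329) = -3645/2 - 1*261802/329 = -3645/2 - 261802/329 = -1722809/658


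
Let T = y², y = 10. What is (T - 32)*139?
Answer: 9452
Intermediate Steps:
T = 100 (T = 10² = 100)
(T - 32)*139 = (100 - 32)*139 = 68*139 = 9452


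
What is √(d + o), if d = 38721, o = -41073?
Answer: 28*I*√3 ≈ 48.497*I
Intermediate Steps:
√(d + o) = √(38721 - 41073) = √(-2352) = 28*I*√3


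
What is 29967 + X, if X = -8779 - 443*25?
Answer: 10113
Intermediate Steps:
X = -19854 (X = -8779 - 1*11075 = -8779 - 11075 = -19854)
29967 + X = 29967 - 19854 = 10113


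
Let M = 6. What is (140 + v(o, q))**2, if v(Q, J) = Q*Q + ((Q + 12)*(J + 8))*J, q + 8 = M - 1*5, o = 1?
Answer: 2500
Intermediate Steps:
q = -7 (q = -8 + (6 - 1*5) = -8 + (6 - 5) = -8 + 1 = -7)
v(Q, J) = Q**2 + J*(8 + J)*(12 + Q) (v(Q, J) = Q**2 + ((12 + Q)*(8 + J))*J = Q**2 + ((8 + J)*(12 + Q))*J = Q**2 + J*(8 + J)*(12 + Q))
(140 + v(o, q))**2 = (140 + (1**2 + 12*(-7)**2 + 96*(-7) + 1*(-7)**2 + 8*(-7)*1))**2 = (140 + (1 + 12*49 - 672 + 1*49 - 56))**2 = (140 + (1 + 588 - 672 + 49 - 56))**2 = (140 - 90)**2 = 50**2 = 2500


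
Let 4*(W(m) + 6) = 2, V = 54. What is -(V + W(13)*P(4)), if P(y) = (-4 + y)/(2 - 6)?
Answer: -54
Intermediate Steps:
W(m) = -11/2 (W(m) = -6 + (1/4)*2 = -6 + 1/2 = -11/2)
P(y) = 1 - y/4 (P(y) = (-4 + y)/(-4) = (-4 + y)*(-1/4) = 1 - y/4)
-(V + W(13)*P(4)) = -(54 - 11*(1 - 1/4*4)/2) = -(54 - 11*(1 - 1)/2) = -(54 - 11/2*0) = -(54 + 0) = -1*54 = -54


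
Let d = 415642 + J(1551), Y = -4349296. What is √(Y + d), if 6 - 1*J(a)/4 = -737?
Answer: 7*I*√80218 ≈ 1982.6*I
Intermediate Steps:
J(a) = 2972 (J(a) = 24 - 4*(-737) = 24 + 2948 = 2972)
d = 418614 (d = 415642 + 2972 = 418614)
√(Y + d) = √(-4349296 + 418614) = √(-3930682) = 7*I*√80218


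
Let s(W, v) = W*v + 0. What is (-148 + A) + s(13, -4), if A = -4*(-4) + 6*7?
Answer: -142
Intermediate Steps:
s(W, v) = W*v
A = 58 (A = 16 + 42 = 58)
(-148 + A) + s(13, -4) = (-148 + 58) + 13*(-4) = -90 - 52 = -142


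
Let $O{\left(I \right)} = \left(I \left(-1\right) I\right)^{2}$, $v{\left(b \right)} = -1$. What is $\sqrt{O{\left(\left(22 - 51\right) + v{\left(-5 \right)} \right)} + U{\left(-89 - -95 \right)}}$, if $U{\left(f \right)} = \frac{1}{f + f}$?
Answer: $\frac{\sqrt{29160003}}{6} \approx 900.0$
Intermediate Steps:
$U{\left(f \right)} = \frac{1}{2 f}$
$O{\left(I \right)} = I^{4}$ ($O{\left(I \right)} = \left(- I I\right)^{2} = \left(- I^{2}\right)^{2} = I^{4}$)
$\sqrt{O{\left(\left(22 - 51\right) + v{\left(-5 \right)} \right)} + U{\left(-89 - -95 \right)}} = \sqrt{\left(\left(22 - 51\right) - 1\right)^{4} + \frac{1}{2 \left(-89 - -95\right)}} = \sqrt{\left(-29 - 1\right)^{4} + \frac{1}{2 \left(-89 + 95\right)}} = \sqrt{\left(-30\right)^{4} + \frac{1}{2 \cdot 6}} = \sqrt{810000 + \frac{1}{2} \cdot \frac{1}{6}} = \sqrt{810000 + \frac{1}{12}} = \sqrt{\frac{9720001}{12}} = \frac{\sqrt{29160003}}{6}$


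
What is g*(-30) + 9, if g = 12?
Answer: -351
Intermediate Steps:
g*(-30) + 9 = 12*(-30) + 9 = -360 + 9 = -351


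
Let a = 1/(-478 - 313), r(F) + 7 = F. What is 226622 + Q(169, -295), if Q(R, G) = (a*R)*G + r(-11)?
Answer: 179293619/791 ≈ 2.2667e+5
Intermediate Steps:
r(F) = -7 + F
a = -1/791 (a = 1/(-791) = -1/791 ≈ -0.0012642)
Q(R, G) = -18 - G*R/791 (Q(R, G) = (-R/791)*G + (-7 - 11) = -G*R/791 - 18 = -18 - G*R/791)
226622 + Q(169, -295) = 226622 + (-18 - 1/791*(-295)*169) = 226622 + (-18 + 49855/791) = 226622 + 35617/791 = 179293619/791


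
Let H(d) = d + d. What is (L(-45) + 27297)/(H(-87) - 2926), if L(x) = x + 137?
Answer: -27389/3100 ≈ -8.8352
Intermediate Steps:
L(x) = 137 + x
H(d) = 2*d
(L(-45) + 27297)/(H(-87) - 2926) = ((137 - 45) + 27297)/(2*(-87) - 2926) = (92 + 27297)/(-174 - 2926) = 27389/(-3100) = 27389*(-1/3100) = -27389/3100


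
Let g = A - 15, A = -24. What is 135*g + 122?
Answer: -5143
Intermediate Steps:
g = -39 (g = -24 - 15 = -39)
135*g + 122 = 135*(-39) + 122 = -5265 + 122 = -5143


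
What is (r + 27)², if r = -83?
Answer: 3136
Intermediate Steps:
(r + 27)² = (-83 + 27)² = (-56)² = 3136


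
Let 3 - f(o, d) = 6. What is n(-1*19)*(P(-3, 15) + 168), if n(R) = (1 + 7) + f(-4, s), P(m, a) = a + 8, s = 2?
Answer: 955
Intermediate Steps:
f(o, d) = -3 (f(o, d) = 3 - 1*6 = 3 - 6 = -3)
P(m, a) = 8 + a
n(R) = 5 (n(R) = (1 + 7) - 3 = 8 - 3 = 5)
n(-1*19)*(P(-3, 15) + 168) = 5*((8 + 15) + 168) = 5*(23 + 168) = 5*191 = 955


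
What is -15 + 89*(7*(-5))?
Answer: -3130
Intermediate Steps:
-15 + 89*(7*(-5)) = -15 + 89*(-35) = -15 - 3115 = -3130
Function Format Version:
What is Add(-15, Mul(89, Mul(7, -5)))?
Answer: -3130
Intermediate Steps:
Add(-15, Mul(89, Mul(7, -5))) = Add(-15, Mul(89, -35)) = Add(-15, -3115) = -3130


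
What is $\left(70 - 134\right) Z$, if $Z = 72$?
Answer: $-4608$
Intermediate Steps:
$\left(70 - 134\right) Z = \left(70 - 134\right) 72 = \left(-64\right) 72 = -4608$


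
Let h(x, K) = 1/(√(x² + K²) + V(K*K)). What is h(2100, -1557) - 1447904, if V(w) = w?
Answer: -945477512016223951/652997375528 - √759361/1958992126584 ≈ -1.4479e+6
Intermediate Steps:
h(x, K) = 1/(K² + √(K² + x²)) (h(x, K) = 1/(√(x² + K²) + K*K) = 1/(√(K² + x²) + K²) = 1/(K² + √(K² + x²)))
h(2100, -1557) - 1447904 = 1/((-1557)² + √((-1557)² + 2100²)) - 1447904 = 1/(2424249 + √(2424249 + 4410000)) - 1447904 = 1/(2424249 + √6834249) - 1447904 = 1/(2424249 + 3*√759361) - 1447904 = -1447904 + 1/(2424249 + 3*√759361)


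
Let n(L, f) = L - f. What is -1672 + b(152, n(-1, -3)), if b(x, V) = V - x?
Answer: -1822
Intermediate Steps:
-1672 + b(152, n(-1, -3)) = -1672 + ((-1 - 1*(-3)) - 1*152) = -1672 + ((-1 + 3) - 152) = -1672 + (2 - 152) = -1672 - 150 = -1822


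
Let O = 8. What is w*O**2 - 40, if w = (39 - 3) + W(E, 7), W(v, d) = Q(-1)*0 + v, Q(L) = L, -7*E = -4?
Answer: 16104/7 ≈ 2300.6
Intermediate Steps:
E = 4/7 (E = -1/7*(-4) = 4/7 ≈ 0.57143)
W(v, d) = v (W(v, d) = -1*0 + v = 0 + v = v)
w = 256/7 (w = (39 - 3) + 4/7 = 36 + 4/7 = 256/7 ≈ 36.571)
w*O**2 - 40 = (256/7)*8**2 - 40 = (256/7)*64 - 40 = 16384/7 - 40 = 16104/7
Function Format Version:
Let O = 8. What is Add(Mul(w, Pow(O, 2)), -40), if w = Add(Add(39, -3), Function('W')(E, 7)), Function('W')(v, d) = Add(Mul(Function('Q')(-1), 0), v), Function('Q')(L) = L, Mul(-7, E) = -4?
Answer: Rational(16104, 7) ≈ 2300.6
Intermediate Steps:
E = Rational(4, 7) (E = Mul(Rational(-1, 7), -4) = Rational(4, 7) ≈ 0.57143)
Function('W')(v, d) = v (Function('W')(v, d) = Add(Mul(-1, 0), v) = Add(0, v) = v)
w = Rational(256, 7) (w = Add(Add(39, -3), Rational(4, 7)) = Add(36, Rational(4, 7)) = Rational(256, 7) ≈ 36.571)
Add(Mul(w, Pow(O, 2)), -40) = Add(Mul(Rational(256, 7), Pow(8, 2)), -40) = Add(Mul(Rational(256, 7), 64), -40) = Add(Rational(16384, 7), -40) = Rational(16104, 7)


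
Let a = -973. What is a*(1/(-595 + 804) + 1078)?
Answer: -219219819/209 ≈ -1.0489e+6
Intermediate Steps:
a*(1/(-595 + 804) + 1078) = -973*(1/(-595 + 804) + 1078) = -973*(1/209 + 1078) = -973*225303/209 = -219219819/209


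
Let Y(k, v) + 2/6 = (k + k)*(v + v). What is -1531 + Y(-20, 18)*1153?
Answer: -4986706/3 ≈ -1.6622e+6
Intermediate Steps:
Y(k, v) = -⅓ + 4*k*v (Y(k, v) = -⅓ + (k + k)*(v + v) = -⅓ + (2*k)*(2*v) = -⅓ + 4*k*v)
-1531 + Y(-20, 18)*1153 = -1531 + (-⅓ + 4*(-20)*18)*1153 = -1531 + (-⅓ - 1440)*1153 = -1531 - 4321/3*1153 = -1531 - 4982113/3 = -4986706/3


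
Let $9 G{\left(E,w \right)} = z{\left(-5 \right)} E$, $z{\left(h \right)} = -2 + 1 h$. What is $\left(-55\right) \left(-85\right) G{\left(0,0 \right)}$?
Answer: $0$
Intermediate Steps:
$z{\left(h \right)} = -2 + h$
$G{\left(E,w \right)} = - \frac{7 E}{9}$ ($G{\left(E,w \right)} = \frac{\left(-2 - 5\right) E}{9} = \frac{\left(-7\right) E}{9} = - \frac{7 E}{9}$)
$\left(-55\right) \left(-85\right) G{\left(0,0 \right)} = \left(-55\right) \left(-85\right) \left(\left(- \frac{7}{9}\right) 0\right) = 4675 \cdot 0 = 0$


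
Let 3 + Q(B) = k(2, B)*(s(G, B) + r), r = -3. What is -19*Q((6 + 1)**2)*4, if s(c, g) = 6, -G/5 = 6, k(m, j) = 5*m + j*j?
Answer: -549480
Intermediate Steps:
k(m, j) = j**2 + 5*m (k(m, j) = 5*m + j**2 = j**2 + 5*m)
G = -30 (G = -5*6 = -30)
Q(B) = 27 + 3*B**2 (Q(B) = -3 + (B**2 + 5*2)*(6 - 3) = -3 + (B**2 + 10)*3 = -3 + (10 + B**2)*3 = -3 + (30 + 3*B**2) = 27 + 3*B**2)
-19*Q((6 + 1)**2)*4 = -19*(27 + 3*((6 + 1)**2)**2)*4 = -19*(27 + 3*(7**2)**2)*4 = -19*(27 + 3*49**2)*4 = -19*(27 + 3*2401)*4 = -19*(27 + 7203)*4 = -19*7230*4 = -137370*4 = -549480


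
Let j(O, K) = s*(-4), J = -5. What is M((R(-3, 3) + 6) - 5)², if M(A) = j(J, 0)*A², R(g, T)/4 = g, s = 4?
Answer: 3748096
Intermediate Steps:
R(g, T) = 4*g
j(O, K) = -16 (j(O, K) = 4*(-4) = -16)
M(A) = -16*A²
M((R(-3, 3) + 6) - 5)² = (-16*((4*(-3) + 6) - 5)²)² = (-16*((-12 + 6) - 5)²)² = (-16*(-6 - 5)²)² = (-16*(-11)²)² = (-16*121)² = (-1936)² = 3748096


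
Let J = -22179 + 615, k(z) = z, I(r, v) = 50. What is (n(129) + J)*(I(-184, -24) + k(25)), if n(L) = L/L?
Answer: -1617225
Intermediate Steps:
J = -21564
n(L) = 1
(n(129) + J)*(I(-184, -24) + k(25)) = (1 - 21564)*(50 + 25) = -21563*75 = -1617225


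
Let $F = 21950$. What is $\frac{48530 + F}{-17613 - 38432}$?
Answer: $- \frac{14096}{11209} \approx -1.2576$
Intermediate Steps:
$\frac{48530 + F}{-17613 - 38432} = \frac{48530 + 21950}{-17613 - 38432} = \frac{70480}{-56045} = 70480 \left(- \frac{1}{56045}\right) = - \frac{14096}{11209}$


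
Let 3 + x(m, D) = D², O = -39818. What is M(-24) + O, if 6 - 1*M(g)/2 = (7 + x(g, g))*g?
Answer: -11966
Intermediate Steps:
x(m, D) = -3 + D²
M(g) = 12 - 2*g*(4 + g²) (M(g) = 12 - 2*(7 + (-3 + g²))*g = 12 - 2*(4 + g²)*g = 12 - 2*g*(4 + g²))
M(-24) + O = (12 - 8*(-24) - 2*(-24)³) - 39818 = (12 + 192 - 2*(-13824)) - 39818 = (12 + 192 + 27648) - 39818 = 27852 - 39818 = -11966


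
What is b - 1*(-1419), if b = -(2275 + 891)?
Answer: -1747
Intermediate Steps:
b = -3166 (b = -1*3166 = -3166)
b - 1*(-1419) = -3166 - 1*(-1419) = -3166 + 1419 = -1747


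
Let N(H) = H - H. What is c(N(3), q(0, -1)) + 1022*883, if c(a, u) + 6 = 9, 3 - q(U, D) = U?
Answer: 902429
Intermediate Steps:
N(H) = 0
q(U, D) = 3 - U
c(a, u) = 3 (c(a, u) = -6 + 9 = 3)
c(N(3), q(0, -1)) + 1022*883 = 3 + 1022*883 = 3 + 902426 = 902429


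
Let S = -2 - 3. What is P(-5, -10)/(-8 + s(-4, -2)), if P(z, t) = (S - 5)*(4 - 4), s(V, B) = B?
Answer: 0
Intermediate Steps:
S = -5
P(z, t) = 0 (P(z, t) = (-5 - 5)*(4 - 4) = -10*0 = 0)
P(-5, -10)/(-8 + s(-4, -2)) = 0/(-8 - 2) = 0/(-10) = -⅒*0 = 0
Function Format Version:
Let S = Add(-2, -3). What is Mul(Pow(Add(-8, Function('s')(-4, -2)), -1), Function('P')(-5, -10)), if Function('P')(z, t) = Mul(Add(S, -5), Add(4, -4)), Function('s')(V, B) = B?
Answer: 0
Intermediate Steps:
S = -5
Function('P')(z, t) = 0 (Function('P')(z, t) = Mul(Add(-5, -5), Add(4, -4)) = Mul(-10, 0) = 0)
Mul(Pow(Add(-8, Function('s')(-4, -2)), -1), Function('P')(-5, -10)) = Mul(Pow(Add(-8, -2), -1), 0) = Mul(Pow(-10, -1), 0) = Mul(Rational(-1, 10), 0) = 0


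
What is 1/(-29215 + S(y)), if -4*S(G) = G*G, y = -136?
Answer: -1/33839 ≈ -2.9552e-5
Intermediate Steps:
S(G) = -G²/4 (S(G) = -G*G/4 = -G²/4)
1/(-29215 + S(y)) = 1/(-29215 - ¼*(-136)²) = 1/(-29215 - ¼*18496) = 1/(-29215 - 4624) = 1/(-33839) = -1/33839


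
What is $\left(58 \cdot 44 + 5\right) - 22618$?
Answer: $-20061$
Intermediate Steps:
$\left(58 \cdot 44 + 5\right) - 22618 = \left(2552 + 5\right) - 22618 = 2557 - 22618 = -20061$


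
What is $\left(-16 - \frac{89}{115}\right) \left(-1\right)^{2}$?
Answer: $- \frac{1929}{115} \approx -16.774$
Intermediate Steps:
$\left(-16 - \frac{89}{115}\right) \left(-1\right)^{2} = \left(-16 - \frac{89}{115}\right) 1 = \left(- \frac{1929}{115}\right) 1 = - \frac{1929}{115}$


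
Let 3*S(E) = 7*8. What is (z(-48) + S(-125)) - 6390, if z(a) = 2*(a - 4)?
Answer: -19426/3 ≈ -6475.3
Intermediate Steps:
S(E) = 56/3 (S(E) = (7*8)/3 = (⅓)*56 = 56/3)
z(a) = -8 + 2*a (z(a) = 2*(-4 + a) = -8 + 2*a)
(z(-48) + S(-125)) - 6390 = ((-8 + 2*(-48)) + 56/3) - 6390 = ((-8 - 96) + 56/3) - 6390 = (-104 + 56/3) - 6390 = -256/3 - 6390 = -19426/3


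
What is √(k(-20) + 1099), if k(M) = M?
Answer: √1079 ≈ 32.848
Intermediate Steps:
√(k(-20) + 1099) = √(-20 + 1099) = √1079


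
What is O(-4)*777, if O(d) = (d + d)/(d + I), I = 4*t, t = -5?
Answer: 259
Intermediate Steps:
I = -20 (I = 4*(-5) = -20)
O(d) = 2*d/(-20 + d) (O(d) = (d + d)/(d - 20) = (2*d)/(-20 + d) = 2*d/(-20 + d))
O(-4)*777 = (2*(-4)/(-20 - 4))*777 = (2*(-4)/(-24))*777 = (2*(-4)*(-1/24))*777 = (1/3)*777 = 259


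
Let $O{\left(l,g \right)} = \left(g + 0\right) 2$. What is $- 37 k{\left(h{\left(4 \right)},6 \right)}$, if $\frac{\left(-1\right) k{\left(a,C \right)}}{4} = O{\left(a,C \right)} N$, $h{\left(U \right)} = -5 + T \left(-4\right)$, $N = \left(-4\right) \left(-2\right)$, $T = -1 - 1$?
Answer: $14208$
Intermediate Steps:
$O{\left(l,g \right)} = 2 g$ ($O{\left(l,g \right)} = g 2 = 2 g$)
$T = -2$
$N = 8$
$h{\left(U \right)} = 3$ ($h{\left(U \right)} = -5 - -8 = -5 + 8 = 3$)
$k{\left(a,C \right)} = - 64 C$ ($k{\left(a,C \right)} = - 4 \cdot 2 C 8 = - 4 \cdot 16 C = - 64 C$)
$- 37 k{\left(h{\left(4 \right)},6 \right)} = - 37 \left(\left(-64\right) 6\right) = \left(-37\right) \left(-384\right) = 14208$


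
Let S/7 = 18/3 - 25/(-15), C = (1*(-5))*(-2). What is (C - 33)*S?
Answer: -3703/3 ≈ -1234.3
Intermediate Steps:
C = 10 (C = -5*(-2) = 10)
S = 161/3 (S = 7*(18/3 - 25/(-15)) = 7*(18*(⅓) - 25*(-1/15)) = 7*(6 + 5/3) = 7*(23/3) = 161/3 ≈ 53.667)
(C - 33)*S = (10 - 33)*(161/3) = -23*161/3 = -3703/3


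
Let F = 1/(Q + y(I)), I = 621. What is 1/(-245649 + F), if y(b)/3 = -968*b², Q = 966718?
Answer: -1118934746/274865201420155 ≈ -4.0708e-6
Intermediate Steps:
y(b) = -2904*b² (y(b) = 3*(-968*b²) = -2904*b²)
F = -1/1118934746 (F = 1/(966718 - 2904*621²) = 1/(966718 - 2904*385641) = 1/(966718 - 1119901464) = 1/(-1118934746) = -1/1118934746 ≈ -8.9371e-10)
1/(-245649 + F) = 1/(-245649 - 1/1118934746) = 1/(-274865201420155/1118934746) = -1118934746/274865201420155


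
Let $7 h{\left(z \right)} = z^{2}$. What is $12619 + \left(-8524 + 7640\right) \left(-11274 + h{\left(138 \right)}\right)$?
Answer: $\frac{53016949}{7} \approx 7.5738 \cdot 10^{6}$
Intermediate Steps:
$h{\left(z \right)} = \frac{z^{2}}{7}$
$12619 + \left(-8524 + 7640\right) \left(-11274 + h{\left(138 \right)}\right) = 12619 + \left(-8524 + 7640\right) \left(-11274 + \frac{138^{2}}{7}\right) = 12619 - 884 \left(-11274 + \frac{1}{7} \cdot 19044\right) = 12619 - 884 \left(-11274 + \frac{19044}{7}\right) = 12619 - - \frac{52928616}{7} = 12619 + \frac{52928616}{7} = \frac{53016949}{7}$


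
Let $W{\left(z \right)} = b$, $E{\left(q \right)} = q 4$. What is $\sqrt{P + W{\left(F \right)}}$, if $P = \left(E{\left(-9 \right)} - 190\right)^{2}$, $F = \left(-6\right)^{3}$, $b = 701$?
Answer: $3 \sqrt{5753} \approx 227.55$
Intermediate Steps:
$F = -216$
$E{\left(q \right)} = 4 q$
$W{\left(z \right)} = 701$
$P = 51076$ ($P = \left(4 \left(-9\right) - 190\right)^{2} = \left(-36 - 190\right)^{2} = \left(-226\right)^{2} = 51076$)
$\sqrt{P + W{\left(F \right)}} = \sqrt{51076 + 701} = \sqrt{51777} = 3 \sqrt{5753}$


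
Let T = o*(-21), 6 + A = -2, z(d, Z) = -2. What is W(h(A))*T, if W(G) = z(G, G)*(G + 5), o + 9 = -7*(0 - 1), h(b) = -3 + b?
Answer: 504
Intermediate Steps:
A = -8 (A = -6 - 2 = -8)
o = -2 (o = -9 - 7*(0 - 1) = -9 - 7*(-1) = -9 + 7 = -2)
W(G) = -10 - 2*G (W(G) = -2*(G + 5) = -2*(5 + G) = -10 - 2*G)
T = 42 (T = -2*(-21) = 42)
W(h(A))*T = (-10 - 2*(-3 - 8))*42 = (-10 - 2*(-11))*42 = (-10 + 22)*42 = 12*42 = 504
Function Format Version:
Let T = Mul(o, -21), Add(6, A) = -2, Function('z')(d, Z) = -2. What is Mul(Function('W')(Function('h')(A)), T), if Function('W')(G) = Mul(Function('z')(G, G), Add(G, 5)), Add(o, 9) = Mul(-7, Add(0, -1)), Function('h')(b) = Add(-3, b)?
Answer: 504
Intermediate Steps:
A = -8 (A = Add(-6, -2) = -8)
o = -2 (o = Add(-9, Mul(-7, Add(0, -1))) = Add(-9, Mul(-7, -1)) = Add(-9, 7) = -2)
Function('W')(G) = Add(-10, Mul(-2, G)) (Function('W')(G) = Mul(-2, Add(G, 5)) = Mul(-2, Add(5, G)) = Add(-10, Mul(-2, G)))
T = 42 (T = Mul(-2, -21) = 42)
Mul(Function('W')(Function('h')(A)), T) = Mul(Add(-10, Mul(-2, Add(-3, -8))), 42) = Mul(Add(-10, Mul(-2, -11)), 42) = Mul(Add(-10, 22), 42) = Mul(12, 42) = 504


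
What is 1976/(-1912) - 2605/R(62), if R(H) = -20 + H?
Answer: -632969/10038 ≈ -63.057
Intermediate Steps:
1976/(-1912) - 2605/R(62) = 1976/(-1912) - 2605/(-20 + 62) = 1976*(-1/1912) - 2605/42 = -247/239 - 2605*1/42 = -247/239 - 2605/42 = -632969/10038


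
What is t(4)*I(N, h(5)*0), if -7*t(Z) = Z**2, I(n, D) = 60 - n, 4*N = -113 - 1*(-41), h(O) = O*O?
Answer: -1248/7 ≈ -178.29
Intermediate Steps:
h(O) = O**2
N = -18 (N = (-113 - 1*(-41))/4 = (-113 + 41)/4 = (1/4)*(-72) = -18)
t(Z) = -Z**2/7
t(4)*I(N, h(5)*0) = (-1/7*4**2)*(60 - 1*(-18)) = (-1/7*16)*(60 + 18) = -16/7*78 = -1248/7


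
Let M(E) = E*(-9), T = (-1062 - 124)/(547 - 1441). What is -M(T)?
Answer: 1779/149 ≈ 11.940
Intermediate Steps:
T = 593/447 (T = -1186/(-894) = -1186*(-1/894) = 593/447 ≈ 1.3266)
M(E) = -9*E
-M(T) = -(-9)*593/447 = -1*(-1779/149) = 1779/149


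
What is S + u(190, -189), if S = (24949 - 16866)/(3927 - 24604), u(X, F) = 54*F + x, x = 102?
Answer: -208928491/20677 ≈ -10104.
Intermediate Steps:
u(X, F) = 102 + 54*F (u(X, F) = 54*F + 102 = 102 + 54*F)
S = -8083/20677 (S = 8083/(-20677) = 8083*(-1/20677) = -8083/20677 ≈ -0.39092)
S + u(190, -189) = -8083/20677 + (102 + 54*(-189)) = -8083/20677 + (102 - 10206) = -8083/20677 - 10104 = -208928491/20677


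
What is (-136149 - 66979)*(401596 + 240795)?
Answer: -130487599048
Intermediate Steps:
(-136149 - 66979)*(401596 + 240795) = -203128*642391 = -130487599048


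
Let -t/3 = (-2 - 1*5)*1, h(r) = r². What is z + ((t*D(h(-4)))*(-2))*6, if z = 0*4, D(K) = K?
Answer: -4032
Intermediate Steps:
z = 0
t = 21 (t = -3*(-2 - 1*5) = -3*(-2 - 5) = -(-21) = -3*(-7) = 21)
z + ((t*D(h(-4)))*(-2))*6 = 0 + ((21*(-4)²)*(-2))*6 = 0 + ((21*16)*(-2))*6 = 0 + (336*(-2))*6 = 0 - 672*6 = 0 - 4032 = -4032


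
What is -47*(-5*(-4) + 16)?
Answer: -1692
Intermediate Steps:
-47*(-5*(-4) + 16) = -47*(20 + 16) = -47*36 = -1692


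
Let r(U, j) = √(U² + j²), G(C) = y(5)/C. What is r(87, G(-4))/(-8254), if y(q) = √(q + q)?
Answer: -√121114/33016 ≈ -0.010541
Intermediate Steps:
y(q) = √2*√q (y(q) = √(2*q) = √2*√q)
G(C) = √10/C (G(C) = (√2*√5)/C = √10/C)
r(87, G(-4))/(-8254) = √(87² + (√10/(-4))²)/(-8254) = √(7569 + (√10*(-¼))²)*(-1/8254) = √(7569 + (-√10/4)²)*(-1/8254) = √(7569 + 5/8)*(-1/8254) = √(60557/8)*(-1/8254) = (√121114/4)*(-1/8254) = -√121114/33016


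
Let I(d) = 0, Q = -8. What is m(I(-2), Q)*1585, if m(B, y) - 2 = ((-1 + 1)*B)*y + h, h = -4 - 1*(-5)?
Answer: 4755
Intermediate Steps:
h = 1 (h = -4 + 5 = 1)
m(B, y) = 3 (m(B, y) = 2 + (((-1 + 1)*B)*y + 1) = 2 + ((0*B)*y + 1) = 2 + (0*y + 1) = 2 + (0 + 1) = 2 + 1 = 3)
m(I(-2), Q)*1585 = 3*1585 = 4755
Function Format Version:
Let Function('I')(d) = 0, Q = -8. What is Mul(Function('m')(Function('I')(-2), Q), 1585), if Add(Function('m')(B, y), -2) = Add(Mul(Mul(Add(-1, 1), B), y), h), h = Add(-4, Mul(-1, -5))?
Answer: 4755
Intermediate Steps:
h = 1 (h = Add(-4, 5) = 1)
Function('m')(B, y) = 3 (Function('m')(B, y) = Add(2, Add(Mul(Mul(Add(-1, 1), B), y), 1)) = Add(2, Add(Mul(Mul(0, B), y), 1)) = Add(2, Add(Mul(0, y), 1)) = Add(2, Add(0, 1)) = Add(2, 1) = 3)
Mul(Function('m')(Function('I')(-2), Q), 1585) = Mul(3, 1585) = 4755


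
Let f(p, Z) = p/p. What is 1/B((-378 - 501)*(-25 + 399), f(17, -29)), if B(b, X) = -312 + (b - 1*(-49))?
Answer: -1/329009 ≈ -3.0394e-6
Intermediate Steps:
f(p, Z) = 1
B(b, X) = -263 + b (B(b, X) = -312 + (b + 49) = -312 + (49 + b) = -263 + b)
1/B((-378 - 501)*(-25 + 399), f(17, -29)) = 1/(-263 + (-378 - 501)*(-25 + 399)) = 1/(-263 - 879*374) = 1/(-263 - 328746) = 1/(-329009) = -1/329009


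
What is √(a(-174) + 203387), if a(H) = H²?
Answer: √233663 ≈ 483.39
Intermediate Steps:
√(a(-174) + 203387) = √((-174)² + 203387) = √(30276 + 203387) = √233663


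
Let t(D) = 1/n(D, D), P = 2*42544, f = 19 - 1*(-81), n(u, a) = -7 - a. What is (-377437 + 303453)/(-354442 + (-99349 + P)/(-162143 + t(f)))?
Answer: 1283570759168/6149319773557 ≈ 0.20873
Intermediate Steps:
f = 100 (f = 19 + 81 = 100)
P = 85088
t(D) = 1/(-7 - D)
(-377437 + 303453)/(-354442 + (-99349 + P)/(-162143 + t(f))) = (-377437 + 303453)/(-354442 + (-99349 + 85088)/(-162143 - 1/(7 + 100))) = -73984/(-354442 - 14261/(-162143 - 1/107)) = -73984/(-354442 - 14261/(-17349302/107)) = -73984/(-354442 - 14261*(-107/17349302)) = -73984/(-354442 + 1525927/17349302) = -73984/(-6149319773557/17349302) = -73984*(-17349302/6149319773557) = 1283570759168/6149319773557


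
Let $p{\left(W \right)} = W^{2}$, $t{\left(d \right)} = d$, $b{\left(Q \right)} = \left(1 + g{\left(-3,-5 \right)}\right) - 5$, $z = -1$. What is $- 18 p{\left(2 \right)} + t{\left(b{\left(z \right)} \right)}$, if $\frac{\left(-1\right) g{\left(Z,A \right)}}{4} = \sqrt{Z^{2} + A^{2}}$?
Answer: $-76 - 4 \sqrt{34} \approx -99.324$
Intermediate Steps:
$g{\left(Z,A \right)} = - 4 \sqrt{A^{2} + Z^{2}}$ ($g{\left(Z,A \right)} = - 4 \sqrt{Z^{2} + A^{2}} = - 4 \sqrt{A^{2} + Z^{2}}$)
$b{\left(Q \right)} = -4 - 4 \sqrt{34}$ ($b{\left(Q \right)} = \left(1 - 4 \sqrt{\left(-5\right)^{2} + \left(-3\right)^{2}}\right) - 5 = \left(1 - 4 \sqrt{25 + 9}\right) - 5 = \left(1 - 4 \sqrt{34}\right) - 5 = -4 - 4 \sqrt{34}$)
$- 18 p{\left(2 \right)} + t{\left(b{\left(z \right)} \right)} = - 18 \cdot 2^{2} - \left(4 + 4 \sqrt{34}\right) = \left(-18\right) 4 - \left(4 + 4 \sqrt{34}\right) = -72 - \left(4 + 4 \sqrt{34}\right) = -76 - 4 \sqrt{34}$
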